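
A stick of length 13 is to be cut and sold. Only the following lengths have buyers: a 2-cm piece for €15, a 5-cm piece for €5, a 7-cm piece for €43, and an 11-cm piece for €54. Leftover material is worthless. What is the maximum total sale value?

90

Let f[k] be the best obtainable value from length k. For each k, try every first piece i and keep the best of price[i] + f[k−i].
f[1] = 0
f[2] = 15
f[3] = 15
f[4] = 30  (first piece 2, then f[2]=15)
f[5] = max(15+15, 5+0) = 30
f[6] = max(15+30, 5+0) = 45
f[7] = max(15+30, 5+15, 43+0) = 45
f[8] = max(15+45, 5+15, 43+0) = 60
f[9] = max(15+45, 5+30, 43+15) = 60
f[10] = max(15+60, 5+30, 43+15) = 75
f[11] = max(15+60, 5+45, 43+30, 54+0) = 75
f[12] = max(15+75, 5+45, 43+30, 54+0) = 90
f[13] = max(15+75, 5+60, 43+45, 54+15) = 90
One optimal cutting: pieces 2 + 2 + 2 + 2 + 2 + 2 with 1 cm of scrap → €90.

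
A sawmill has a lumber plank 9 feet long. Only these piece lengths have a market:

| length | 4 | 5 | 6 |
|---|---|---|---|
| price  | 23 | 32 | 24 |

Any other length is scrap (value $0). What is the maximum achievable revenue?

Build r[k] bottom-up: r[k] = max over allowed piece i of (p[i] + r[k−i]).
r[1] = 0
r[2] = 0
r[3] = 0
r[4] = 23
r[5] = 32
r[6] = 32
r[7] = 32
r[8] = 46  (first piece 4, then r[4]=23)
r[9] = 55  (first piece 4, then r[5]=32)
One optimal cutting: 5 + 4 → $55.

55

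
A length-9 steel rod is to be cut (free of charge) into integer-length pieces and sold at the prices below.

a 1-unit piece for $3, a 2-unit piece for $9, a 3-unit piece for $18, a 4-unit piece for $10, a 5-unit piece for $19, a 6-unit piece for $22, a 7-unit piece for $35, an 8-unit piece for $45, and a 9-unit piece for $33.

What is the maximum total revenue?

Consider every possible first cut. v[k] is the best of p[i]+v[k−i] over all sellable i≤k.
v[1] = 3
v[2] = max(3+3, 9+0) = 9
v[3] = max(3+9, 9+3, 18+0) = 18
v[4] = max(3+18, 9+9, 18+3, 10+0) = 21
v[5] = max(3+21, 9+18, 18+9, 10+3, 19+0) = 27
v[6] = max(3+27, 9+21, 18+18, 10+9, 19+3, 22+0) = 36
v[7] = max(3+36, 9+27, 18+21, …, 22+3, 35+0) = 39
v[8] = max(3+39, 9+36, 18+27, …, 35+3, 45+0) = 45
v[9] = max(3+45, 9+39, 18+36, …, 45+3, 33+0) = 54
One optimal cutting: 3 + 3 + 3 → $18 + $18 + $18 = $54.

54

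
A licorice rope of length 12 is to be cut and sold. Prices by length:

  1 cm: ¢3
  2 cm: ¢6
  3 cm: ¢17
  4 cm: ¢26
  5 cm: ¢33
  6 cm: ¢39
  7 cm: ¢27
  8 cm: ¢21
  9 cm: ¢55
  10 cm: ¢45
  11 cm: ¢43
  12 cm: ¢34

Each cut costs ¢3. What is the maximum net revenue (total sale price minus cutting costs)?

75

Consider every possible first cut. r[k] is the best of p[i]+r[k−i] over all sellable i≤k, charging 3 whenever i<k.
r[1] = 3
r[2] = 6
r[3] = 17
r[4] = 26
r[5] = 33
r[6] = 39
r[7] = 40  (first piece 3, then r[4]=26)
r[8] = 49  (first piece 4, then r[4]=26)
r[9] = 56  (first piece 4, then r[5]=33)
r[10] = 63  (first piece 5, then r[5]=33)
r[11] = 69  (first piece 5, then r[6]=39)
r[12] = 75  (first piece 6, then r[6]=39)
One optimal plan: pieces 6 + 6 (1 cut) → ¢78 − ¢3 = ¢75.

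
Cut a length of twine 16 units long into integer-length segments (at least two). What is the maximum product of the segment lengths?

Define P[k] = max over 1≤i<k of i · max(k−i, P[k−i]); the inner max lets the remainder stay uncut if that's better.
P[2] = 1×max(1,0) = 1×1 = 1
P[3] = max(1×2, 2×1) = 2
P[4] = max(1×3, 2×2, 3×1) = 4
P[5] = max(1×4, 2×3, 3×2, 4×1) = 6
P[6] = max(1×6, 2×4, 3×3, 4×2, 5×1) = 9
P[7] = max(1×9, 2×6, 3×4, 4×3, 5×2, 6×1) = 12
P[8] = max(1×12, 2×9, 3×6, …, 6×2, 7×1) = 18
P[9] = max(1×18, 2×12, 3×9, …, 7×2, 8×1) = 27
P[10] = max(1×27, 2×18, 3×12, …, 8×2, 9×1) = 36
P[11] = max(1×36, 2×27, 3×18, …, 9×2, 10×1) = 54
P[12] = max(1×54, 2×36, 3×27, …, 10×2, 11×1) = 81
P[13] = max(1×81, 2×54, 3×36, …, 11×2, 12×1) = 108
P[14] = max(1×108, 2×81, 3×54, …, 12×2, 13×1) = 162
P[15] = max(1×162, 2×108, 3×81, …, 13×2, 14×1) = 243
P[16] = max(1×243, 2×162, 3×108, …, 14×2, 15×1) = 324
One optimal split: 3 + 3 + 3 + 3 + 2 + 2; product 3×3×3×3×2×2 = 324.

324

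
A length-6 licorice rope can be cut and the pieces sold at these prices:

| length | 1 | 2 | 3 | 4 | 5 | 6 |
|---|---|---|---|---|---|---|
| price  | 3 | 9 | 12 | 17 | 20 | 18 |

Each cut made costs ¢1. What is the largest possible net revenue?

25

Consider every possible first cut. v[k] is the best of p[i]+v[k−i] over all sellable i≤k, charging 1 whenever i<k.
v[1] = 3
v[2] = 9
v[3] = 12
v[4] = 17  (first piece 2, then v[2]=9)
v[5] = 20  (first piece 2, then v[3]=12)
v[6] = 25  (first piece 2, then v[4]=17)
One optimal plan: pieces 2 + 2 + 2 (2 cuts) → ¢27 − ¢2 = ¢25.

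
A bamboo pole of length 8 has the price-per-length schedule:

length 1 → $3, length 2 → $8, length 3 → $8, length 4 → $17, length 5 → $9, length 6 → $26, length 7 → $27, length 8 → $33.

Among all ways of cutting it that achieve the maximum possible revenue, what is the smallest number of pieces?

Let r[k] be the best obtainable value from length k. For each k, try every first piece i and keep the best of price[i] + r[k−i].
r[1] = 3
r[2] = 8
r[3] = 11  (first piece 1, then r[2]=8)
r[4] = 17
r[5] = 20  (first piece 1, then r[4]=17)
r[6] = 26
r[7] = 29  (first piece 1, then r[6]=26)
r[8] = 34  (first piece 2, then r[6]=26)
Maximum revenue is $34.
Now minimize piece count subject to staying optimal: for each k, pieces[k] = 1 + min over i with p[i]+r[k−i]=r[k] of pieces[k−i].
pieces[5] = 2
pieces[6] = 1
pieces[7] = 2
pieces[8] = 2

2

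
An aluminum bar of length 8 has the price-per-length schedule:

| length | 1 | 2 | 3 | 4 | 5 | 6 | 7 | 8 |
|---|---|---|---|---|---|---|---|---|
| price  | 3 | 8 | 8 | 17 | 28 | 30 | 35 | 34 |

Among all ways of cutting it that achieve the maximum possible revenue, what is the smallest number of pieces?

3

Build r[k] bottom-up: r[k] = max over allowed piece i of (p[i] + r[k−i]).
r[1] = 3
r[2] = max(3+3, 8+0) = 8
r[3] = max(3+8, 8+3, 8+0) = 11
r[4] = max(3+11, 8+8, 8+3, 17+0) = 17
r[5] = max(3+17, 8+11, 8+8, 17+3, 28+0) = 28
r[6] = max(3+28, 8+17, 8+11, 17+8, 28+3, 30+0) = 31
r[7] = max(3+31, 8+28, 8+17, …, 30+3, 35+0) = 36
r[8] = max(3+36, 8+31, 8+28, …, 35+3, 34+0) = 39
Maximum revenue is $39.
Now minimize piece count subject to staying optimal: for each k, pieces[k] = 1 + min over i with p[i]+r[k−i]=r[k] of pieces[k−i].
pieces[5] = 1
pieces[6] = 2
pieces[7] = 2
pieces[8] = 3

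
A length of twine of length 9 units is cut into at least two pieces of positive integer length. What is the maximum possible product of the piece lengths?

Let P[k] be the best product for length k (with at least one cut). For each first piece i, the rest contributes max(k−i, P[k−i]).
Small cases: P[2]=1, P[3]=2.
P[4] = 2×max(2,1) = 2×2 = 4
P[5] = 2×max(3,2) = 2×3 = 6
P[6] = 3×max(3,2) = 3×3 = 9
P[7] = 2×max(5,6) = 2×6 = 12
P[8] = 2×max(6,9) = 2×9 = 18
P[9] = 3×max(6,9) = 3×9 = 27
One optimal split: 3 + 3 + 3; product 3×3×3 = 27.

27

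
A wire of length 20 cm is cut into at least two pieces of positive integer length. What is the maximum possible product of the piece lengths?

Let P[k] be the best product for length k (with at least one cut). For each first piece i, the rest contributes max(k−i, P[k−i]).
P[2] = 1×max(1,0) = 1×1 = 1
P[3] = 1×max(2,1) = 1×2 = 2
P[4] = 2×max(2,1) = 2×2 = 4
P[5] = 2×max(3,2) = 2×3 = 6
P[6] = 3×max(3,2) = 3×3 = 9
P[7] = 2×max(5,6) = 2×6 = 12
P[8] = 2×max(6,9) = 2×9 = 18
P[9] = 3×max(6,9) = 3×9 = 27
P[10] = 2×max(8,18) = 2×18 = 36
P[11] = 2×max(9,27) = 2×27 = 54
P[12] = 3×max(9,27) = 3×27 = 81
P[13] = 2×max(11,54) = 2×54 = 108
P[14] = 2×max(12,81) = 2×81 = 162
P[15] = 3×max(12,81) = 3×81 = 243
P[16] = 2×max(14,162) = 2×162 = 324
P[17] = 2×max(15,243) = 2×243 = 486
P[18] = 3×max(15,243) = 3×243 = 729
P[19] = 2×max(17,486) = 2×486 = 972
P[20] = 2×max(18,729) = 2×729 = 1458
One optimal split: 3 + 3 + 3 + 3 + 3 + 3 + 2; product 3×3×3×3×3×3×2 = 1458.

1458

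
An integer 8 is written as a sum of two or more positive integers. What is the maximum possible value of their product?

18

Define m[k] = max over 1≤i<k of i · max(k−i, m[k−i]); the inner max lets the remainder stay uncut if that's better.
m[2] = 1*max(1,0) = 1*1 = 1
m[3] = max(1*2, 2*1) = 2
m[4] = max(1*3, 2*2, 3*1) = 4
m[5] = max(1*4, 2*3, 3*2, 4*1) = 6
m[6] = max(1*6, 2*4, 3*3, 4*2, 5*1) = 9
m[7] = max(1*9, 2*6, 3*4, 4*3, 5*2, 6*1) = 12
m[8] = max(1*12, 2*9, 3*6, …, 6*2, 7*1) = 18
One optimal split: 3 + 3 + 2; product 3*3*2 = 18.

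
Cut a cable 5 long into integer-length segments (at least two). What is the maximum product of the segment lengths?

6

Define prod[k] = max over 1≤i<k of i · max(k−i, prod[k−i]); the inner max lets the remainder stay uncut if that's better.
prod[2] = 1*max(1,0) = 1*1 = 1
prod[3] = 1*max(2,1) = 1*2 = 2
prod[4] = 2*max(2,1) = 2*2 = 4
prod[5] = 2*max(3,2) = 2*3 = 6
One optimal split: 3 + 2; product 3*2 = 6.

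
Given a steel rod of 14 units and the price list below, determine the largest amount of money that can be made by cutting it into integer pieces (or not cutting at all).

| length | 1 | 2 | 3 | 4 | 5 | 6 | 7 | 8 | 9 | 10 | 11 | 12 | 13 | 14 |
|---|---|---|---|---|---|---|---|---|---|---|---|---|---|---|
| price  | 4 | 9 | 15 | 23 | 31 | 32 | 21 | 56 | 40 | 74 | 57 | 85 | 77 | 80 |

97

Let v[k] be the best obtainable value from length k. For each k, try every first piece i and keep the best of price[i] + v[k−i].
v[1] = 4
v[2] = 9
v[3] = 15
v[4] = 23
v[5] = 31
v[6] = 35  (first piece 1, then v[5]=31)
v[7] = 40  (first piece 2, then v[5]=31)
v[8] = 56
v[9] = 60  (first piece 1, then v[8]=56)
v[10] = 74
v[11] = 78  (first piece 1, then v[10]=74)
v[12] = 85
v[13] = 89  (first piece 1, then v[12]=85)
v[14] = 97  (first piece 4, then v[10]=74)
One optimal cutting: 10 + 4 → $74 + $23 = $97.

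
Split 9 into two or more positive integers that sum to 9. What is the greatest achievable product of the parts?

Fill prod[k] for k=2..9: at each k try every first piece i and multiply by the better of (k−i) uncut or prod[k−i].
prod[2] = 1×max(1,0) = 1×1 = 1
prod[3] = max(1×2, 2×1) = 2
prod[4] = max(1×3, 2×2, 3×1) = 4
prod[5] = max(1×4, 2×3, 3×2, 4×1) = 6
prod[6] = max(1×6, 2×4, 3×3, 4×2, 5×1) = 9
prod[7] = max(1×9, 2×6, 3×4, 4×3, 5×2, 6×1) = 12
prod[8] = max(1×12, 2×9, 3×6, …, 6×2, 7×1) = 18
prod[9] = max(1×18, 2×12, 3×9, …, 7×2, 8×1) = 27
One optimal split: 3 + 3 + 3; product 3×3×3 = 27.

27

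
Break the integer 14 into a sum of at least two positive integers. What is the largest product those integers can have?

162

Fill m[k] for k=2..14: at each k try every first piece i and multiply by the better of (k−i) uncut or m[k−i].
m[2] = 1×max(1,0) = 1×1 = 1
m[3] = max(1×2, 2×1) = 2
m[4] = max(1×3, 2×2, 3×1) = 4
m[5] = max(1×4, 2×3, 3×2, 4×1) = 6
m[6] = max(1×6, 2×4, 3×3, 4×2, 5×1) = 9
m[7] = max(1×9, 2×6, 3×4, 4×3, 5×2, 6×1) = 12
m[8] = max(1×12, 2×9, 3×6, …, 6×2, 7×1) = 18
m[9] = max(1×18, 2×12, 3×9, …, 7×2, 8×1) = 27
m[10] = max(1×27, 2×18, 3×12, …, 8×2, 9×1) = 36
m[11] = max(1×36, 2×27, 3×18, …, 9×2, 10×1) = 54
m[12] = max(1×54, 2×36, 3×27, …, 10×2, 11×1) = 81
m[13] = max(1×81, 2×54, 3×36, …, 11×2, 12×1) = 108
m[14] = max(1×108, 2×81, 3×54, …, 12×2, 13×1) = 162
One optimal split: 3 + 3 + 3 + 3 + 2; product 3×3×3×3×2 = 162.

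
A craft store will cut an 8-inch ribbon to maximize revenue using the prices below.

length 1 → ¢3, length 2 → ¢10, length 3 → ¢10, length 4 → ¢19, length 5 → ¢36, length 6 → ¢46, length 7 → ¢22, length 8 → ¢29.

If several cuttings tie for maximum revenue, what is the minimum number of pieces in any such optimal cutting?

2

Let r[k] be the best obtainable value from length k. For each k, try every first piece i and keep the best of price[i] + r[k−i].
r[1] = 3
r[2] = 10
r[3] = 13  (first piece 1, then r[2]=10)
r[4] = 20  (first piece 2, then r[2]=10)
r[5] = 36
r[6] = 46
r[7] = 49  (first piece 1, then r[6]=46)
r[8] = 56  (first piece 2, then r[6]=46)
Maximum revenue is ¢56.
Now minimize piece count subject to staying optimal: for each k, pieces[k] = 1 + min over i with p[i]+r[k−i]=r[k] of pieces[k−i].
pieces[5] = 1
pieces[6] = 1
pieces[7] = 2
pieces[8] = 2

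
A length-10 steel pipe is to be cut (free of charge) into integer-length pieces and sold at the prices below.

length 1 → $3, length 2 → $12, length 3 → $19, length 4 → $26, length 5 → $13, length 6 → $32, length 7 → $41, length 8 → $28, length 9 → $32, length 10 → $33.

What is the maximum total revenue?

64

Let best[k] be the best obtainable value from length k. For each k, try every first piece i and keep the best of price[i] + best[k−i].
best[1] = 3
best[2] = 12
best[3] = 19
best[4] = 26
best[5] = 31  (first piece 2, then best[3]=19)
best[6] = 38  (first piece 2, then best[4]=26)
best[7] = 45  (first piece 3, then best[4]=26)
best[8] = 52  (first piece 4, then best[4]=26)
best[9] = 57  (first piece 2, then best[7]=45)
best[10] = 64  (first piece 2, then best[8]=52)
One optimal cutting: 4 + 4 + 2 → $26 + $26 + $12 = $64.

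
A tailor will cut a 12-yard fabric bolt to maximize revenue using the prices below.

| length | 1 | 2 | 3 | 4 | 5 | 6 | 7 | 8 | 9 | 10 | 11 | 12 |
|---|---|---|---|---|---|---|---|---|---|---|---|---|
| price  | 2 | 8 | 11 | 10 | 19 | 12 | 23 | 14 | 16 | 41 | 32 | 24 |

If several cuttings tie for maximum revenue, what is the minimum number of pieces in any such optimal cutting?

Build r[k] bottom-up: r[k] = max over allowed piece i of (p[i] + r[k−i]).
r[1] = 2
r[2] = max(2+2, 8+0) = 8
r[3] = max(2+8, 8+2, 11+0) = 11
r[4] = max(2+11, 8+8, 11+2, 10+0) = 16
r[5] = max(2+16, 8+11, 11+8, 10+2, 19+0) = 19
r[6] = max(2+19, 8+16, 11+11, 10+8, 19+2, 12+0) = 24
r[7] = max(2+24, 8+19, 11+16, …, 12+2, 23+0) = 27
r[8] = max(2+27, 8+24, 11+19, …, 23+2, 14+0) = 32
r[9] = max(2+32, 8+27, 11+24, …, 14+2, 16+0) = 35
r[10] = max(2+35, 8+32, 11+27, …, 16+2, 41+0) = 41
r[11] = max(2+41, 8+35, 11+32, …, 41+2, 32+0) = 43
r[12] = max(2+43, 8+41, 11+35, …, 32+2, 24+0) = 49
Maximum revenue is $49.
Now minimize piece count subject to staying optimal: for each k, pieces[k] = 1 + min over i with p[i]+r[k−i]=r[k] of pieces[k−i].
pieces[9] = 3
pieces[10] = 1
pieces[11] = 2
pieces[12] = 2

2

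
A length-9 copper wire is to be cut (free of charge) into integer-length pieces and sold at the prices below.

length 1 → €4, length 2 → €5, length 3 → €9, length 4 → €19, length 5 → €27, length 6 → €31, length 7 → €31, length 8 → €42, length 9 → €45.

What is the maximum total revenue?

46

Build R[k] bottom-up: R[k] = max over allowed piece i of (p[i] + R[k−i]).
R[1] = 4
R[2] = 8  (first piece 1, then R[1]=4)
R[3] = 12  (first piece 1, then R[2]=8)
R[4] = 19
R[5] = 27
R[6] = 31  (first piece 1, then R[5]=27)
R[7] = 35  (first piece 1, then R[6]=31)
R[8] = 42
R[9] = 46  (first piece 1, then R[8]=42)
One optimal cutting: 8 + 1 → €42 + €4 = €46.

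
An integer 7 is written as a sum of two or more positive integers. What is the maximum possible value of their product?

12

Define P[k] = max over 1≤i<k of i · max(k−i, P[k−i]); the inner max lets the remainder stay uncut if that's better.
P[2] = 1×max(1,0) = 1×1 = 1
P[3] = 1×max(2,1) = 1×2 = 2
P[4] = 2×max(2,1) = 2×2 = 4
P[5] = 2×max(3,2) = 2×3 = 6
P[6] = 3×max(3,2) = 3×3 = 9
P[7] = 2×max(5,6) = 2×6 = 12
One optimal split: 3 + 2 + 2; product 3×2×2 = 12.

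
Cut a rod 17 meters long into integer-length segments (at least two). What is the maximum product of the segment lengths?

Define prod[k] = max over 1≤i<k of i · max(k−i, prod[k−i]); the inner max lets the remainder stay uncut if that's better.
prod[2] = 1*max(1,0) = 1*1 = 1
prod[3] = 1*max(2,1) = 1*2 = 2
prod[4] = 2*max(2,1) = 2*2 = 4
prod[5] = 2*max(3,2) = 2*3 = 6
prod[6] = 3*max(3,2) = 3*3 = 9
prod[7] = 2*max(5,6) = 2*6 = 12
prod[8] = 2*max(6,9) = 2*9 = 18
prod[9] = 3*max(6,9) = 3*9 = 27
prod[10] = 2*max(8,18) = 2*18 = 36
prod[11] = 2*max(9,27) = 2*27 = 54
prod[12] = 3*max(9,27) = 3*27 = 81
prod[13] = 2*max(11,54) = 2*54 = 108
prod[14] = 2*max(12,81) = 2*81 = 162
prod[15] = 3*max(12,81) = 3*81 = 243
prod[16] = 2*max(14,162) = 2*162 = 324
prod[17] = 2*max(15,243) = 2*243 = 486
One optimal split: 3 + 3 + 3 + 3 + 3 + 2; product 3*3*3*3*3*2 = 486.

486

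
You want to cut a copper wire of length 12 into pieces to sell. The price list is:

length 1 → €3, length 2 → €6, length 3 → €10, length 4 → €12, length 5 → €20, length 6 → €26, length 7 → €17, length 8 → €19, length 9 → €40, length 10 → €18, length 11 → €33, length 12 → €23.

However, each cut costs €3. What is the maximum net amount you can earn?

49

Let r[k] be the best obtainable value from length k. For each k, try every first piece i and keep the best of price[i] + r[k−i] minus the 3 cut fee when i<k.
r[1] = 3
r[2] = 6
r[3] = 10
r[4] = 12
r[5] = 20
r[6] = 26
r[7] = 26  (first piece 1, then r[6]=26)
r[8] = 29  (first piece 2, then r[6]=26)
r[9] = 40
r[10] = 40  (first piece 1, then r[9]=40)
r[11] = 43  (first piece 2, then r[9]=40)
r[12] = 49  (first piece 6, then r[6]=26)
One optimal plan: pieces 6 + 6 (1 cut) → €52 − €3 = €49.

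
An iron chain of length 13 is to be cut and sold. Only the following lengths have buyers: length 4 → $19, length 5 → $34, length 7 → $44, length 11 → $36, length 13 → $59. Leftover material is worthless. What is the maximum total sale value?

78

Let r[k] be the best obtainable value from length k. For each k, try every first piece i and keep the best of price[i] + r[k−i].
r[1] = 0
r[2] = 0
r[3] = 0
r[4] = 19
r[5] = max(19+0, 34+0) = 34
r[6] = max(19+0, 34+0) = 34
r[7] = max(19+0, 34+0, 44+0) = 44
r[8] = max(19+19, 34+0, 44+0) = 44
r[9] = max(19+34, 34+19, 44+0) = 53
r[10] = max(19+34, 34+34, 44+0) = 68
r[11] = max(19+44, 34+34, 44+19, 36+0) = 68
r[12] = max(19+44, 34+44, 44+34, 36+0) = 78
r[13] = max(19+53, 34+44, 44+34, 36+0, 59+0) = 78
One optimal cutting: pieces 7 + 5 with 1 link of scrap → $78.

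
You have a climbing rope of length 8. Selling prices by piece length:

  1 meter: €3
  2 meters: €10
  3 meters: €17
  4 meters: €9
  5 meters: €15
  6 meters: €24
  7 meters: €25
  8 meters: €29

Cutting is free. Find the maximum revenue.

44

Let best[k] be the best obtainable value from length k. For each k, try every first piece i and keep the best of price[i] + best[k−i].
best[1] = 3
best[2] = 10
best[3] = 17
best[4] = 20  (first piece 1, then best[3]=17)
best[5] = 27  (first piece 2, then best[3]=17)
best[6] = 34  (first piece 3, then best[3]=17)
best[7] = 37  (first piece 1, then best[6]=34)
best[8] = 44  (first piece 2, then best[6]=34)
One optimal cutting: 3 + 3 + 2 → €17 + €17 + €10 = €44.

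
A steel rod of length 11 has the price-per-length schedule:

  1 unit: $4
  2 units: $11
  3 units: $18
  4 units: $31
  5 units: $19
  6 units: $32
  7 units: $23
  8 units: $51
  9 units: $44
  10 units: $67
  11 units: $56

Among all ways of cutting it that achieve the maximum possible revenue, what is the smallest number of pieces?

3

Let r[k] be the best obtainable value from length k. For each k, try every first piece i and keep the best of price[i] + r[k−i].
r[1] = 4
r[2] = 11
r[3] = 18
r[4] = 31
r[5] = 35  (first piece 1, then r[4]=31)
r[6] = 42  (first piece 2, then r[4]=31)
r[7] = 49  (first piece 3, then r[4]=31)
r[8] = 62  (first piece 4, then r[4]=31)
r[9] = 66  (first piece 1, then r[8]=62)
r[10] = 73  (first piece 2, then r[8]=62)
r[11] = 80  (first piece 3, then r[8]=62)
Maximum revenue is $80.
Now minimize piece count subject to staying optimal: for each k, pieces[k] = 1 + min over i with p[i]+r[k−i]=r[k] of pieces[k−i].
pieces[8] = 2
pieces[9] = 3
pieces[10] = 3
pieces[11] = 3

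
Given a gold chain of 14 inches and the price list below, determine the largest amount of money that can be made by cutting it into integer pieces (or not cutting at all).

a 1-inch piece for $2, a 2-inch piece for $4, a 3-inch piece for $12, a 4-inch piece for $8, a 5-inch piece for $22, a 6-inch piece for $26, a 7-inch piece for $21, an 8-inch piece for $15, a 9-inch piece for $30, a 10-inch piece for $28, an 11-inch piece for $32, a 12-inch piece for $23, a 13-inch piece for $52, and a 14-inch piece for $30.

60

Build v[k] bottom-up: v[k] = max over allowed piece i of (p[i] + v[k−i]).
v[1] = 2
v[2] = max(2+2, 4+0) = 4
v[3] = max(2+4, 4+2, 12+0) = 12
v[4] = max(2+12, 4+4, 12+2, 8+0) = 14
v[5] = max(2+14, 4+12, 12+4, 8+2, 22+0) = 22
v[6] = max(2+22, 4+14, 12+12, 8+4, 22+2, 26+0) = 26
v[7] = max(2+26, 4+22, 12+14, …, 26+2, 21+0) = 28
v[8] = max(2+28, 4+26, 12+22, …, 21+2, 15+0) = 34
v[9] = max(2+34, 4+28, 12+26, …, 15+2, 30+0) = 38
v[10] = max(2+38, 4+34, 12+28, …, 30+2, 28+0) = 44
v[11] = max(2+44, 4+38, 12+34, …, 28+2, 32+0) = 48
v[12] = max(2+48, 4+44, 12+38, …, 32+2, 23+0) = 52
v[13] = max(2+52, 4+48, 12+44, …, 23+2, 52+0) = 56
v[14] = max(2+56, 4+52, 12+48, …, 52+2, 30+0) = 60
One optimal cutting: 6 + 5 + 3 → $26 + $22 + $12 = $60.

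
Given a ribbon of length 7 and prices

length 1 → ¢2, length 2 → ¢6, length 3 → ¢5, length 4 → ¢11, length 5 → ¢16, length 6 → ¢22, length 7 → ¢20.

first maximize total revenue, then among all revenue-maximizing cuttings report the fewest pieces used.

2

Consider every possible first cut. r[k] is the best of p[i]+r[k−i] over all sellable i≤k.
r[1] = 2
r[2] = max(2+2, 6+0) = 6
r[3] = max(2+6, 6+2, 5+0) = 8
r[4] = max(2+8, 6+6, 5+2, 11+0) = 12
r[5] = max(2+12, 6+8, 5+6, 11+2, 16+0) = 16
r[6] = max(2+16, 6+12, 5+8, 11+6, 16+2, 22+0) = 22
r[7] = max(2+22, 6+16, 5+12, …, 22+2, 20+0) = 24
Maximum revenue is ¢24.
Now minimize piece count subject to staying optimal: for each k, pieces[k] = 1 + min over i with p[i]+r[k−i]=r[k] of pieces[k−i].
pieces[4] = 2
pieces[5] = 1
pieces[6] = 1
pieces[7] = 2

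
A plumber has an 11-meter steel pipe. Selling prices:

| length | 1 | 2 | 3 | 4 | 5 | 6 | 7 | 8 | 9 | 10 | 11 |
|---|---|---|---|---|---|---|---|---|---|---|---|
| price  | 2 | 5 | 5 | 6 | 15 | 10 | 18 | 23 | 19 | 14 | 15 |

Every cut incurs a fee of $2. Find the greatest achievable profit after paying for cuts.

Let net[k] be the best obtainable value from length k. For each k, try every first piece i and keep the best of price[i] + net[k−i] minus the 2 cut fee when i<k.
net[1] = 2
net[2] = max(2+2-2, 5+0) = 5
net[3] = max(2+5-2, 5+2-2, 5+0) = 5
net[4] = max(2+5-2, 5+5-2, 5+2-2, 6+0) = 8
net[5] = max(2+8-2, 5+5-2, 5+5-2, 6+2-2, 15+0) = 15
net[6] = max(2+15-2, 5+8-2, 5+5-2, 6+5-2, 15+2-2, 10+0) = 15
net[7] = max(2+15-2, 5+15-2, 5+8-2, …, 10+2-2, 18+0) = 18
net[8] = max(2+18-2, 5+15-2, 5+15-2, …, 18+2-2, 23+0) = 23
net[9] = max(2+23-2, 5+18-2, 5+15-2, …, 23+2-2, 19+0) = 23
net[10] = max(2+23-2, 5+23-2, 5+18-2, …, 19+2-2, 14+0) = 28
net[11] = max(2+28-2, 5+23-2, 5+23-2, …, 14+2-2, 15+0) = 28
One optimal plan: pieces 5 + 5 + 1 (2 cuts) → $32 − $4 = $28.

28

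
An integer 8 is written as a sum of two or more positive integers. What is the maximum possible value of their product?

18

Let g[k] be the best product for length k (with at least one cut). For each first piece i, the rest contributes max(k−i, g[k−i]).
g[2] = 1×max(1,0) = 1×1 = 1
g[3] = 1×max(2,1) = 1×2 = 2
g[4] = 2×max(2,1) = 2×2 = 4
g[5] = 2×max(3,2) = 2×3 = 6
g[6] = 3×max(3,2) = 3×3 = 9
g[7] = 2×max(5,6) = 2×6 = 12
g[8] = 2×max(6,9) = 2×9 = 18
One optimal split: 3 + 3 + 2; product 3×3×2 = 18.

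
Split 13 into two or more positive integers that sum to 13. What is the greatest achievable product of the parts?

108

Fill m[k] for k=2..13: at each k try every first piece i and multiply by the better of (k−i) uncut or m[k−i].
m[2] = 1×max(1,0) = 1×1 = 1
m[3] = max(1×2, 2×1) = 2
m[4] = max(1×3, 2×2, 3×1) = 4
m[5] = max(1×4, 2×3, 3×2, 4×1) = 6
m[6] = max(1×6, 2×4, 3×3, 4×2, 5×1) = 9
m[7] = max(1×9, 2×6, 3×4, 4×3, 5×2, 6×1) = 12
m[8] = max(1×12, 2×9, 3×6, …, 6×2, 7×1) = 18
m[9] = max(1×18, 2×12, 3×9, …, 7×2, 8×1) = 27
m[10] = max(1×27, 2×18, 3×12, …, 8×2, 9×1) = 36
m[11] = max(1×36, 2×27, 3×18, …, 9×2, 10×1) = 54
m[12] = max(1×54, 2×36, 3×27, …, 10×2, 11×1) = 81
m[13] = max(1×81, 2×54, 3×36, …, 11×2, 12×1) = 108
One optimal split: 3 + 3 + 3 + 2 + 2; product 3×3×3×2×2 = 108.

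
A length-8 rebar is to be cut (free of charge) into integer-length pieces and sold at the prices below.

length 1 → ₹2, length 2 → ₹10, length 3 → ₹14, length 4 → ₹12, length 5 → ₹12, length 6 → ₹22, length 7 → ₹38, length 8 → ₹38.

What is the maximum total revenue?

Let best[k] be the best obtainable value from length k. For each k, try every first piece i and keep the best of price[i] + best[k−i].
best[1] = 2
best[2] = max(2+2, 10+0) = 10
best[3] = max(2+10, 10+2, 14+0) = 14
best[4] = max(2+14, 10+10, 14+2, 12+0) = 20
best[5] = max(2+20, 10+14, 14+10, 12+2, 12+0) = 24
best[6] = max(2+24, 10+20, 14+14, 12+10, 12+2, 22+0) = 30
best[7] = max(2+30, 10+24, 14+20, …, 22+2, 38+0) = 38
best[8] = max(2+38, 10+30, 14+24, …, 38+2, 38+0) = 40
One optimal cutting: 7 + 1 → ₹38 + ₹2 = ₹40.

40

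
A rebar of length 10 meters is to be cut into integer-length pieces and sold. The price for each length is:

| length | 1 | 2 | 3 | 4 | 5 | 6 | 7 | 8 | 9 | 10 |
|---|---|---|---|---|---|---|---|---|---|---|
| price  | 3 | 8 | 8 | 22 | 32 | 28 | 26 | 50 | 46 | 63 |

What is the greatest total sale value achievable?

64

Let R[k] be the best obtainable value from length k. For each k, try every first piece i and keep the best of price[i] + R[k−i].
R[1] = 3
R[2] = max(3+3, 8+0) = 8
R[3] = max(3+8, 8+3, 8+0) = 11
R[4] = max(3+11, 8+8, 8+3, 22+0) = 22
R[5] = max(3+22, 8+11, 8+8, 22+3, 32+0) = 32
R[6] = max(3+32, 8+22, 8+11, 22+8, 32+3, 28+0) = 35
R[7] = max(3+35, 8+32, 8+22, …, 28+3, 26+0) = 40
R[8] = max(3+40, 8+35, 8+32, …, 26+3, 50+0) = 50
R[9] = max(3+50, 8+40, 8+35, …, 50+3, 46+0) = 54
R[10] = max(3+54, 8+50, 8+40, …, 46+3, 63+0) = 64
One optimal cutting: 5 + 5 → ₹32 + ₹32 = ₹64.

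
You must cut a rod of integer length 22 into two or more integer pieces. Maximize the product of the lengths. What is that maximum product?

Fill prod[k] for k=2..22: at each k try every first piece i and multiply by the better of (k−i) uncut or prod[k−i].
Small cases: prod[2]=1, prod[3]=2, prod[4]=4, prod[5]=6, prod[6]=9, prod[7]=12, prod[8]=18, prod[9]=27, prod[10]=36, prod[11]=54, prod[12]=81, prod[13]=108, prod[14]=162, prod[15]=243, prod[16]=324.
prod[17] = 2×max(15,243) = 2×243 = 486
prod[18] = 3×max(15,243) = 3×243 = 729
prod[19] = 2×max(17,486) = 2×486 = 972
prod[20] = 2×max(18,729) = 2×729 = 1458
prod[21] = 3×max(18,729) = 3×729 = 2187
prod[22] = 2×max(20,1458) = 2×1458 = 2916
One optimal split: 3 + 3 + 3 + 3 + 3 + 3 + 2 + 2; product 3×3×3×3×3×3×2×2 = 2916.

2916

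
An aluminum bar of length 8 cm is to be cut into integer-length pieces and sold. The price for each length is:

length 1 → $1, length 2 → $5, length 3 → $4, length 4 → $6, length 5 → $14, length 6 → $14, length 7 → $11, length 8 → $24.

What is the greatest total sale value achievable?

Let v[k] be the best obtainable value from length k. For each k, try every first piece i and keep the best of price[i] + v[k−i].
v[1] = 1
v[2] = 5
v[3] = 6  (first piece 1, then v[2]=5)
v[4] = 10  (first piece 2, then v[2]=5)
v[5] = 14
v[6] = 15  (first piece 1, then v[5]=14)
v[7] = 19  (first piece 2, then v[5]=14)
v[8] = 24
Best is to sell the whole 8-cm piece uncut for $24.

24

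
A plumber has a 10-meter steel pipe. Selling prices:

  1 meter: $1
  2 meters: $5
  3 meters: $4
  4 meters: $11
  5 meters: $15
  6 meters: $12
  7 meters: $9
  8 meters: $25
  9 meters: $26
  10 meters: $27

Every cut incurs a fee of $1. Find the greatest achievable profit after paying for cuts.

29

Build r[k] bottom-up: r[k] = max over allowed piece i of (p[i] + r[k−i]) − 1 per cut.
r[1] = 1
r[2] = 5
r[3] = 5  (first piece 1, then r[2]=5)
r[4] = 11
r[5] = 15
r[6] = 15  (first piece 1, then r[5]=15)
r[7] = 19  (first piece 2, then r[5]=15)
r[8] = 25
r[9] = 26
r[10] = 29  (first piece 2, then r[8]=25)
One optimal plan: pieces 8 + 2 (1 cut) → $30 − $1 = $29.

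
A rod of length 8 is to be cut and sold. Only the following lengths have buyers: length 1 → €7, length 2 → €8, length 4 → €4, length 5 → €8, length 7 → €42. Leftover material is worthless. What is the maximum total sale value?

Build r[k] bottom-up: r[k] = max over allowed piece i of (p[i] + r[k−i]).
r[1] = 7
r[2] = 14  (first piece 1, then r[1]=7)
r[3] = 21  (first piece 1, then r[2]=14)
r[4] = 28  (first piece 1, then r[3]=21)
r[5] = 35  (first piece 1, then r[4]=28)
r[6] = 42  (first piece 1, then r[5]=35)
r[7] = 49  (first piece 1, then r[6]=42)
r[8] = 56  (first piece 1, then r[7]=49)
One optimal cutting: 1 + 1 + 1 + 1 + 1 + 1 + 1 + 1 → €56.

56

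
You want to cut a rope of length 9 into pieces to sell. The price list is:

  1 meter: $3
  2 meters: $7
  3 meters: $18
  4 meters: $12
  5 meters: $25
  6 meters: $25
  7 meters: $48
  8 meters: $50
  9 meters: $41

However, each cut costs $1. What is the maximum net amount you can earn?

54

Consider every possible first cut. r[k] is the best of p[i]+r[k−i] over all sellable i≤k, charging 1 whenever i<k.
r[1] = 3
r[2] = 7
r[3] = 18
r[4] = 20  (first piece 1, then r[3]=18)
r[5] = 25
r[6] = 35  (first piece 3, then r[3]=18)
r[7] = 48
r[8] = 50  (first piece 1, then r[7]=48)
r[9] = 54  (first piece 2, then r[7]=48)
One optimal plan: pieces 7 + 2 (1 cut) → $55 − $1 = $54.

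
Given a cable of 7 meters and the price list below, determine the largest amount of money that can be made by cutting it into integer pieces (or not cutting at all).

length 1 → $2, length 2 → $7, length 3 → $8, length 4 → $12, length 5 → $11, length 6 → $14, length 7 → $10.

Build r[k] bottom-up: r[k] = max over allowed piece i of (p[i] + r[k−i]).
r[1] = 2
r[2] = 7
r[3] = 9  (first piece 1, then r[2]=7)
r[4] = 14  (first piece 2, then r[2]=7)
r[5] = 16  (first piece 1, then r[4]=14)
r[6] = 21  (first piece 2, then r[4]=14)
r[7] = 23  (first piece 1, then r[6]=21)
One optimal cutting: 2 + 2 + 2 + 1 → $7 + $7 + $7 + $2 = $23.

23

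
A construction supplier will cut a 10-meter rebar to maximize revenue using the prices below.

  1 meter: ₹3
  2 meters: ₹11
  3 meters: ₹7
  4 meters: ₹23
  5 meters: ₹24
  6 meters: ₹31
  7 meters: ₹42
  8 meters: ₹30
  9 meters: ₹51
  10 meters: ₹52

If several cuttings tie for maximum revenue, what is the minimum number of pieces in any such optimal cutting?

3

Build r[k] bottom-up: r[k] = max over allowed piece i of (p[i] + r[k−i]).
r[1] = 3
r[2] = 11
r[3] = 14  (first piece 1, then r[2]=11)
r[4] = 23
r[5] = 26  (first piece 1, then r[4]=23)
r[6] = 34  (first piece 2, then r[4]=23)
r[7] = 42
r[8] = 46  (first piece 4, then r[4]=23)
r[9] = 53  (first piece 2, then r[7]=42)
r[10] = 57  (first piece 2, then r[8]=46)
Maximum revenue is ₹57.
Now minimize piece count subject to staying optimal: for each k, pieces[k] = 1 + min over i with p[i]+r[k−i]=r[k] of pieces[k−i].
pieces[7] = 1
pieces[8] = 2
pieces[9] = 2
pieces[10] = 3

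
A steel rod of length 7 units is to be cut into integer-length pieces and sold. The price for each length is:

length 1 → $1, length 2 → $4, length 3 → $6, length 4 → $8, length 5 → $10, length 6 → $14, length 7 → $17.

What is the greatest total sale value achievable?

Build R[k] bottom-up: R[k] = max over allowed piece i of (p[i] + R[k−i]).
R[1] = 1
R[2] = max(1+1, 4+0) = 4
R[3] = max(1+4, 4+1, 6+0) = 6
R[4] = max(1+6, 4+4, 6+1, 8+0) = 8
R[5] = max(1+8, 4+6, 6+4, 8+1, 10+0) = 10
R[6] = max(1+10, 4+8, 6+6, 8+4, 10+1, 14+0) = 14
R[7] = max(1+14, 4+10, 6+8, …, 14+1, 17+0) = 17
Best is to sell the whole 7-unit piece uncut for $17.

17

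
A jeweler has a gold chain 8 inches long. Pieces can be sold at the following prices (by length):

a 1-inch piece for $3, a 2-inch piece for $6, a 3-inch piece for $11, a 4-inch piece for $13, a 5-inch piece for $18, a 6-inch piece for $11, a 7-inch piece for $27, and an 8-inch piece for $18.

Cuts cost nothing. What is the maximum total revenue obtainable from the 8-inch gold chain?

30

Consider every possible first cut. R[k] is the best of p[i]+R[k−i] over all sellable i≤k.
R[1] = 3
R[2] = max(3+3, 6+0) = 6
R[3] = max(3+6, 6+3, 11+0) = 11
R[4] = max(3+11, 6+6, 11+3, 13+0) = 14
R[5] = max(3+14, 6+11, 11+6, 13+3, 18+0) = 18
R[6] = max(3+18, 6+14, 11+11, 13+6, 18+3, 11+0) = 22
R[7] = max(3+22, 6+18, 11+14, …, 11+3, 27+0) = 27
R[8] = max(3+27, 6+22, 11+18, …, 27+3, 18+0) = 30
One optimal cutting: 7 + 1 → $27 + $3 = $30.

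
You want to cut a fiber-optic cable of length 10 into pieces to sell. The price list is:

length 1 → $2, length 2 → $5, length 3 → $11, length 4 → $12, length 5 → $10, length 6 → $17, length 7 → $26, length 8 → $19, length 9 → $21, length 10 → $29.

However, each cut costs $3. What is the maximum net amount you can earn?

34

Consider every possible first cut. net[k] is the best of p[i]+net[k−i] over all sellable i≤k, charging 3 whenever i<k.
net[1] = 2
net[2] = max(2+2-3, 5+0) = 5
net[3] = max(2+5-3, 5+2-3, 11+0) = 11
net[4] = max(2+11-3, 5+5-3, 11+2-3, 12+0) = 12
net[5] = max(2+12-3, 5+11-3, 11+5-3, 12+2-3, 10+0) = 13
net[6] = max(2+13-3, 5+12-3, 11+11-3, 12+5-3, 10+2-3, 17+0) = 19
net[7] = max(2+19-3, 5+13-3, 11+12-3, …, 17+2-3, 26+0) = 26
net[8] = max(2+26-3, 5+19-3, 11+13-3, …, 26+2-3, 19+0) = 25
net[9] = max(2+25-3, 5+26-3, 11+19-3, …, 19+2-3, 21+0) = 28
net[10] = max(2+28-3, 5+25-3, 11+26-3, …, 21+2-3, 29+0) = 34
One optimal plan: pieces 7 + 3 (1 cut) → $37 − $3 = $34.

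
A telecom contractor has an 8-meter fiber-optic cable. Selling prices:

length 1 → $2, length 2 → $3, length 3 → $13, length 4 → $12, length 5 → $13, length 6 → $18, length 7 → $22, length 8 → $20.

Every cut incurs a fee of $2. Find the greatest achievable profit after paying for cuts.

Build v[k] bottom-up: v[k] = max over allowed piece i of (p[i] + v[k−i]) − 2 per cut.
v[1] = 2
v[2] = max(2+2-2, 3+0) = 3
v[3] = max(2+3-2, 3+2-2, 13+0) = 13
v[4] = max(2+13-2, 3+3-2, 13+2-2, 12+0) = 13
v[5] = max(2+13-2, 3+13-2, 13+3-2, 12+2-2, 13+0) = 14
v[6] = max(2+14-2, 3+13-2, 13+13-2, 12+3-2, 13+2-2, 18+0) = 24
v[7] = max(2+24-2, 3+14-2, 13+13-2, …, 18+2-2, 22+0) = 24
v[8] = max(2+24-2, 3+24-2, 13+14-2, …, 22+2-2, 20+0) = 25
One optimal plan: pieces 3 + 3 + 2 (2 cuts) → $29 − $4 = $25.

25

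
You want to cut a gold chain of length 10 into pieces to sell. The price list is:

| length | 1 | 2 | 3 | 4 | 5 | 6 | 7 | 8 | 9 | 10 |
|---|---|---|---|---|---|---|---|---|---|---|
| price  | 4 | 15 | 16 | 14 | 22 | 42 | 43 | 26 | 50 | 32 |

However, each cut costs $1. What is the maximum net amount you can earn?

Build r[k] bottom-up: r[k] = max over allowed piece i of (p[i] + r[k−i]) − 1 per cut.
r[1] = 4
r[2] = max(4+4-1, 15+0) = 15
r[3] = max(4+15-1, 15+4-1, 16+0) = 18
r[4] = max(4+18-1, 15+15-1, 16+4-1, 14+0) = 29
r[5] = max(4+29-1, 15+18-1, 16+15-1, 14+4-1, 22+0) = 32
r[6] = max(4+32-1, 15+29-1, 16+18-1, 14+15-1, 22+4-1, 42+0) = 43
r[7] = max(4+43-1, 15+32-1, 16+29-1, …, 42+4-1, 43+0) = 46
r[8] = max(4+46-1, 15+43-1, 16+32-1, …, 43+4-1, 26+0) = 57
r[9] = max(4+57-1, 15+46-1, 16+43-1, …, 26+4-1, 50+0) = 60
r[10] = max(4+60-1, 15+57-1, 16+46-1, …, 50+4-1, 32+0) = 71
One optimal plan: pieces 2 + 2 + 2 + 2 + 2 (4 cuts) → $75 − $4 = $71.

71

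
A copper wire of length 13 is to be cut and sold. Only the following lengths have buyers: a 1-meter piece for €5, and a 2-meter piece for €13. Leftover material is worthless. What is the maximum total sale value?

83

Let best[k] be the best obtainable value from length k. For each k, try every first piece i and keep the best of price[i] + best[k−i].
best[1] = 5
best[2] = 13
best[3] = 18  (first piece 1, then best[2]=13)
best[4] = 26  (first piece 2, then best[2]=13)
best[5] = 31  (first piece 1, then best[4]=26)
best[6] = 39  (first piece 2, then best[4]=26)
best[7] = 44  (first piece 1, then best[6]=39)
best[8] = 52  (first piece 2, then best[6]=39)
best[9] = 57  (first piece 1, then best[8]=52)
best[10] = 65  (first piece 2, then best[8]=52)
best[11] = 70  (first piece 1, then best[10]=65)
best[12] = 78  (first piece 2, then best[10]=65)
best[13] = 83  (first piece 1, then best[12]=78)
One optimal cutting: 2 + 2 + 2 + 2 + 2 + 2 + 1 → €83.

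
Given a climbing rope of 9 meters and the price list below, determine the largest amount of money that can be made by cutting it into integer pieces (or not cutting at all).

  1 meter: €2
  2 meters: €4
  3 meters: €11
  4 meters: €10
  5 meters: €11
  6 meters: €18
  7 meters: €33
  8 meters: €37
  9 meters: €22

39

Let r[k] be the best obtainable value from length k. For each k, try every first piece i and keep the best of price[i] + r[k−i].
r[1] = 2
r[2] = max(2+2, 4+0) = 4
r[3] = max(2+4, 4+2, 11+0) = 11
r[4] = max(2+11, 4+4, 11+2, 10+0) = 13
r[5] = max(2+13, 4+11, 11+4, 10+2, 11+0) = 15
r[6] = max(2+15, 4+13, 11+11, 10+4, 11+2, 18+0) = 22
r[7] = max(2+22, 4+15, 11+13, …, 18+2, 33+0) = 33
r[8] = max(2+33, 4+22, 11+15, …, 33+2, 37+0) = 37
r[9] = max(2+37, 4+33, 11+22, …, 37+2, 22+0) = 39
One optimal cutting: 8 + 1 → €37 + €2 = €39.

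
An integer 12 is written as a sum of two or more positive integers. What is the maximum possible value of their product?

81

Define f[k] = max over 1≤i<k of i · max(k−i, f[k−i]); the inner max lets the remainder stay uncut if that's better.
f[2] = 1·max(1,0) = 1·1 = 1
f[3] = max(1·2, 2·1) = 2
f[4] = max(1·3, 2·2, 3·1) = 4
f[5] = max(1·4, 2·3, 3·2, 4·1) = 6
f[6] = max(1·6, 2·4, 3·3, 4·2, 5·1) = 9
f[7] = max(1·9, 2·6, 3·4, 4·3, 5·2, 6·1) = 12
f[8] = max(1·12, 2·9, 3·6, …, 6·2, 7·1) = 18
f[9] = max(1·18, 2·12, 3·9, …, 7·2, 8·1) = 27
f[10] = max(1·27, 2·18, 3·12, …, 8·2, 9·1) = 36
f[11] = max(1·36, 2·27, 3·18, …, 9·2, 10·1) = 54
f[12] = max(1·54, 2·36, 3·27, …, 10·2, 11·1) = 81
One optimal split: 3 + 3 + 3 + 3; product 3·3·3·3 = 81.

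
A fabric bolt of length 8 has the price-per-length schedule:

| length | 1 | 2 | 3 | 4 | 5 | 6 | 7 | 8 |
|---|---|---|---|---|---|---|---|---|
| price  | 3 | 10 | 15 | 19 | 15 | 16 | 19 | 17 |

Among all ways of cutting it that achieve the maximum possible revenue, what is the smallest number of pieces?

3

Let r[k] be the best obtainable value from length k. For each k, try every first piece i and keep the best of price[i] + r[k−i].
r[1] = 3
r[2] = max(3+3, 10+0) = 10
r[3] = max(3+10, 10+3, 15+0) = 15
r[4] = max(3+15, 10+10, 15+3, 19+0) = 20
r[5] = max(3+20, 10+15, 15+10, 19+3, 15+0) = 25
r[6] = max(3+25, 10+20, 15+15, 19+10, 15+3, 16+0) = 30
r[7] = max(3+30, 10+25, 15+20, …, 16+3, 19+0) = 35
r[8] = max(3+35, 10+30, 15+25, …, 19+3, 17+0) = 40
Maximum revenue is $40.
Now minimize piece count subject to staying optimal: for each k, pieces[k] = 1 + min over i with p[i]+r[k−i]=r[k] of pieces[k−i].
pieces[5] = 2
pieces[6] = 2
pieces[7] = 3
pieces[8] = 3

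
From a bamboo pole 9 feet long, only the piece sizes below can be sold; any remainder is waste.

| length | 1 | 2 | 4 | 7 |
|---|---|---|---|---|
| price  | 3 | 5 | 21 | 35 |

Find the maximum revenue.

45

Build r[k] bottom-up: r[k] = max over allowed piece i of (p[i] + r[k−i]).
r[1] = 3
r[2] = 6  (first piece 1, then r[1]=3)
r[3] = 9  (first piece 1, then r[2]=6)
r[4] = 21
r[5] = 24  (first piece 1, then r[4]=21)
r[6] = 27  (first piece 1, then r[5]=24)
r[7] = 35
r[8] = 42  (first piece 4, then r[4]=21)
r[9] = 45  (first piece 1, then r[8]=42)
One optimal cutting: 4 + 4 + 1 → $45.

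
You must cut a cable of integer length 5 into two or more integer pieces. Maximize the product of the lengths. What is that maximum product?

Let P[k] be the best product for length k (with at least one cut). For each first piece i, the rest contributes max(k−i, P[k−i]).
P[2] = 1·max(1,0) = 1·1 = 1
P[3] = 1·max(2,1) = 1·2 = 2
P[4] = 2·max(2,1) = 2·2 = 4
P[5] = 2·max(3,2) = 2·3 = 6
One optimal split: 3 + 2; product 3·2 = 6.

6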